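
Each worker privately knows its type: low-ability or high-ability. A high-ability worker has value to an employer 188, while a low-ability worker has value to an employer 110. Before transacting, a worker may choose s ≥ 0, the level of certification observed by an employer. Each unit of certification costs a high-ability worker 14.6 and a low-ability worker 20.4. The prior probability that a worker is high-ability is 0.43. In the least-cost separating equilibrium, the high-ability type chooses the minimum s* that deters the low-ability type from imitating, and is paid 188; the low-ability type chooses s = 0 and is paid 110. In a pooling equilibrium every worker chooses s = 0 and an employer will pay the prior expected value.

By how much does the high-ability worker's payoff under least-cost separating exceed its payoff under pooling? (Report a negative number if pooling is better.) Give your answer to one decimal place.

Least-cost separating signal: s* solves 110 = 188 − 20.4·s*, so s* = (188 − 110)/20.4 ≈ 3.8235.
High-ability type's separating payoff: 188 − 14.6 × s* = 188 − 14.6 × (188 − 110)/20.4 = 188 − 1138.8/20.4 ≈ 132.176.
Pooling payoff: 0.43 × 188 + 0.57 × 110 = 143.54.
Difference: 132.176 − 143.54 = -11.364, i.e. -11.4 to one decimal place.
The high-ability type would prefer the pooling outcome.

-11.4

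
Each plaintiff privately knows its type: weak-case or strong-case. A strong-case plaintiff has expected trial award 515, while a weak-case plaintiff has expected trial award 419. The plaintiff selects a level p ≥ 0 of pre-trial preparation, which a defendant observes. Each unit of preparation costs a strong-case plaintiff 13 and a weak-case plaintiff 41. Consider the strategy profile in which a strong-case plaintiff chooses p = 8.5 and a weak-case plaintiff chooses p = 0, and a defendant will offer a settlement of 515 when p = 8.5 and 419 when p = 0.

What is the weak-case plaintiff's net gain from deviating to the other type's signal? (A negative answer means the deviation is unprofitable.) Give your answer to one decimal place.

Playing p = 0 the weak-case plaintiff receives 419.
Deviating to p = 8.5 brings payment 515 at cost 41 × 8.5 = 348.5, netting 166.5.
Gain from deviating: 166.5 − 419 = -252.5.
The gain is negative, so the weak-case type's incentive-compatibility constraint is satisfied.

-252.5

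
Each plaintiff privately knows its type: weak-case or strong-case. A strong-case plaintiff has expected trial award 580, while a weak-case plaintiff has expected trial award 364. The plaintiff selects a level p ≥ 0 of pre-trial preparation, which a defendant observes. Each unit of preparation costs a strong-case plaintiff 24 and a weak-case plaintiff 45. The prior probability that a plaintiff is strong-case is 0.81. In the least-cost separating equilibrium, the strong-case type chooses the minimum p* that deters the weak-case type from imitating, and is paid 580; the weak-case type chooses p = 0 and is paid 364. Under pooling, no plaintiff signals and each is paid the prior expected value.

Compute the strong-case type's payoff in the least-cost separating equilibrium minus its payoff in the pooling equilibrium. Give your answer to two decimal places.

Least-cost separating signal: p* solves 364 = 580 − 45·p*, so p* = (580 − 364)/45 = 4.8.
Strong-case type's separating payoff: 580 − 24 × p* = 580 − 24 × (580 − 364)/45 = 580 − 5184/45 = 464.8.
Pooling payoff: 0.81 × 580 + 0.19 × 364 = 538.96.
Difference: 464.8 − 538.96 = -74.16.
The strong-case type would prefer the pooling outcome.

-74.16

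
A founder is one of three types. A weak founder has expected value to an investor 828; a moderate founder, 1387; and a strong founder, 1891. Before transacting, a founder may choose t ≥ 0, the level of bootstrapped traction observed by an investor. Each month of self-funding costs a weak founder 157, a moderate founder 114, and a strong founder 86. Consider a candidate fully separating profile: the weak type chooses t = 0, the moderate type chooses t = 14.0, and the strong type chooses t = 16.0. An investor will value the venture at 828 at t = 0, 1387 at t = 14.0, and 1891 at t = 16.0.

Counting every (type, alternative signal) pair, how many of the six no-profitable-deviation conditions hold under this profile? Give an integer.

3

Strong (own payoff 1891 − 86×16.0 = 515): to t=0 gives 828 → profitable ✗; to t=14.0 gives 1387 − 86×14.0 = 183 → no gain ✓.
Weak (own payoff 828): to t=14.0 gives 1387 − 157×14.0 = -811 → no gain ✓; to t=16.0 gives 1891 − 157×16.0 = -621 → no gain ✓.
Moderate (own payoff 1387 − 114×14.0 = -209): to t=0 gives 828 → profitable ✗; to t=16.0 gives 1891 − 114×16.0 = 67 → profitable ✗.
3 of the 6 constraints hold; not an equilibrium.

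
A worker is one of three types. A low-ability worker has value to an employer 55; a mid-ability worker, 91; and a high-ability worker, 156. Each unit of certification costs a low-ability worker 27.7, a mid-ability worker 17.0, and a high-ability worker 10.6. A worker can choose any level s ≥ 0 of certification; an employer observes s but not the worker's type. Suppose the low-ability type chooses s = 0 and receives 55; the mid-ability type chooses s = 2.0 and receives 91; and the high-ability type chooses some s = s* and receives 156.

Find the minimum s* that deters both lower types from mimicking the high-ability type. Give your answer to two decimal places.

Low-ability type (on-path payoff 55) won't mimic when 55 ≥ 156 − 27.7·s*, i.e. s* ≥ 3.65.
Mid-ability type (on-path payoff 91 − 17.0×2.0 = 57) won't mimic when 57 ≥ 156 − 17.0·s*, i.e. s* ≥ 5.82.
Both must hold, so s* = max(3.65, 5.82) = 5.82. The mid-ability type's constraint binds.

5.82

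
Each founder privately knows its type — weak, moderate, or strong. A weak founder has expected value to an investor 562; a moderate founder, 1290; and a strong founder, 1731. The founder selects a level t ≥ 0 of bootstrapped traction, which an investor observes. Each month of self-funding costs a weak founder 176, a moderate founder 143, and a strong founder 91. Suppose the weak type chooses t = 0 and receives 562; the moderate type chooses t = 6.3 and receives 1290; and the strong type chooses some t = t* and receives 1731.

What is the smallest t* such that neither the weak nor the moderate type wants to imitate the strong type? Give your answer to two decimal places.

Moderate type (on-path payoff 1290 − 143×6.3 = 389.1) won't mimic when 389.1 ≥ 1731 − 143·t*, i.e. t* ≥ 9.38.
Weak type (on-path payoff 562) won't mimic when 562 ≥ 1731 − 176·t*, i.e. t* ≥ 6.64.
Both must hold, so t* = max(6.64, 9.38) = 9.38. The moderate type's constraint binds.

9.38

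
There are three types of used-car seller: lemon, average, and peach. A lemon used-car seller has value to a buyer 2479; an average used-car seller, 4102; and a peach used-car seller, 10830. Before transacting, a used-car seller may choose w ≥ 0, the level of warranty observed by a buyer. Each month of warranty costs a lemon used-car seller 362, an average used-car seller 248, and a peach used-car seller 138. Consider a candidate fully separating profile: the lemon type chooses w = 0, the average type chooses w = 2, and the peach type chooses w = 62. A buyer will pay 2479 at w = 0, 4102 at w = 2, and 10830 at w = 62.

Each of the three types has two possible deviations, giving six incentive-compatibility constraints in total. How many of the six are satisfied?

Average (own payoff 4102 − 248×2 = 3606): to w=0 gives 2479 → no gain ✓; to w=62 gives 10830 − 248×62 = -4546 → no gain ✓.
Peach (own payoff 10830 − 138×62 = 2274): to w=0 gives 2479 → profitable ✗; to w=2 gives 4102 − 138×2 = 3826 → profitable ✗.
Lemon (own payoff 2479): to w=2 gives 4102 − 362×2 = 3378 → profitable ✗; to w=62 gives 10830 − 362×62 = -11614 → no gain ✓.
3 of the 6 constraints hold; not an equilibrium.

3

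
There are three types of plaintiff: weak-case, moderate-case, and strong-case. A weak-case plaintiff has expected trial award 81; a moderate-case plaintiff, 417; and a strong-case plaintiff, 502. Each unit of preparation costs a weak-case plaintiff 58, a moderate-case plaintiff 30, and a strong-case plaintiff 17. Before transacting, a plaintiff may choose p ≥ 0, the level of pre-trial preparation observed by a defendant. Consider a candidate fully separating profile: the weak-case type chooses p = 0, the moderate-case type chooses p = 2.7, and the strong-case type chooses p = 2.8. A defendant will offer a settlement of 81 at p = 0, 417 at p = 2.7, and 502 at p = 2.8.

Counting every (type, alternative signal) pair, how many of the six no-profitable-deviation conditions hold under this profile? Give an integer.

Weak-case (own payoff 81): to p=2.7 gives 417 − 58×2.7 = 260.4 → profitable ✗; to p=2.8 gives 502 − 58×2.8 = 339.6 → profitable ✗.
Strong-case (own payoff 502 − 17×2.8 = 454.4): to p=0 gives 81 → no gain ✓; to p=2.7 gives 417 − 17×2.7 = 371.1 → no gain ✓.
Moderate-case (own payoff 417 − 30×2.7 = 336): to p=0 gives 81 → no gain ✓; to p=2.8 gives 502 − 30×2.8 = 418 → profitable ✗.
3 of the 6 constraints hold; not an equilibrium.

3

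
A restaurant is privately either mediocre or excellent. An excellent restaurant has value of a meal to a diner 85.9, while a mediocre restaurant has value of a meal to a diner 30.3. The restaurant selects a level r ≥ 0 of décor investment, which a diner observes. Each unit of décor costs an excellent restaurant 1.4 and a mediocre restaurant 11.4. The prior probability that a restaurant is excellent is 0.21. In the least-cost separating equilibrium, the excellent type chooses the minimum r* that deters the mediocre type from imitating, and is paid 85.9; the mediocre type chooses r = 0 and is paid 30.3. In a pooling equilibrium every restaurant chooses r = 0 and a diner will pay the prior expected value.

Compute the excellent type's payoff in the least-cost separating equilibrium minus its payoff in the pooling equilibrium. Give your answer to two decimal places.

37.10

Least-cost separating signal: r* solves 30.3 = 85.9 − 11.4·r*, so r* = (85.9 − 30.3)/11.4 ≈ 4.8772.
Excellent type's separating payoff: 85.9 − 1.4 × r* = 85.9 − 1.4 × (85.9 − 30.3)/11.4 = 85.9 − 77.84/11.4 ≈ 79.0719.
Pooling payoff: 0.21 × 85.9 + 0.79 × 30.3 = 41.976.
Difference: 79.0719 − 41.976 = 37.0959, i.e. 37.10 to two decimal places.
The excellent type prefers to separate.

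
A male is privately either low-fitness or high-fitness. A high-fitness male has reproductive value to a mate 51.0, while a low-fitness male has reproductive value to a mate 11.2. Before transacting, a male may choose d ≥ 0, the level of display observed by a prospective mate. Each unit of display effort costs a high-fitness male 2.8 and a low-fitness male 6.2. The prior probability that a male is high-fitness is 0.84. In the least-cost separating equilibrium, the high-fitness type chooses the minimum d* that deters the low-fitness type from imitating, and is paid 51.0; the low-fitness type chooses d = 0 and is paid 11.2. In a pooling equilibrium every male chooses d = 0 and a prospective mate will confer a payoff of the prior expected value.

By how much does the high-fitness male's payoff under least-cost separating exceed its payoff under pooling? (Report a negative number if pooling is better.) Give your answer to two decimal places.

Least-cost separating signal: d* solves 11.2 = 51.0 − 6.2·d*, so d* = (51.0 − 11.2)/6.2 ≈ 6.4194.
High-fitness type's separating payoff: 51.0 − 2.8 × d* = 51.0 − 2.8 × (51.0 − 11.2)/6.2 = 51.0 − 111.44/6.2 ≈ 33.0258.
Pooling payoff: 0.84 × 51.0 + 0.16 × 11.2 = 44.632.
Difference: 33.0258 − 44.632 = -11.6062, i.e. -11.61 to two decimal places.
The high-fitness type would prefer the pooling outcome.

-11.61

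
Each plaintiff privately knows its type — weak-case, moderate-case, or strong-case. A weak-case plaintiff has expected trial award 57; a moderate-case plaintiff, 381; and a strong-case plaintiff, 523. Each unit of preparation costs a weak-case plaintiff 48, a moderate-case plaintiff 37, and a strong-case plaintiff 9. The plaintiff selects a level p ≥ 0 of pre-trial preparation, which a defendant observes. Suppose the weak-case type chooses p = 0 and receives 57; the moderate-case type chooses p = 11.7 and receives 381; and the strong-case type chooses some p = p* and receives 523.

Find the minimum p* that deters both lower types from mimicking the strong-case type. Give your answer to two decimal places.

15.54

Weak-case type (on-path payoff 57) won't mimic when 57 ≥ 523 − 48·p*, i.e. p* ≥ 9.71.
Moderate-case type (on-path payoff 381 − 37×11.7 = -51.9) won't mimic when -51.9 ≥ 523 − 37·p*, i.e. p* ≥ 15.54.
Both must hold, so p* = max(9.71, 15.54) = 15.54. The moderate-case type's constraint binds.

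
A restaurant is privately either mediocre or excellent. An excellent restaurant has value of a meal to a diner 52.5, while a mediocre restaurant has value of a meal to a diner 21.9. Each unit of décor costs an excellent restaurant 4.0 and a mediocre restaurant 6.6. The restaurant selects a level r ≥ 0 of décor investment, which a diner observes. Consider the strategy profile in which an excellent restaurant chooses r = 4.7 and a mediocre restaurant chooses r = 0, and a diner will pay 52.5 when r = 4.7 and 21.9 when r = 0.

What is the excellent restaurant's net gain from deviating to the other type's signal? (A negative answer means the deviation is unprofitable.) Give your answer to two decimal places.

Playing r = 4.7 the excellent restaurant receives 52.5 − 4.0 × 4.7 = 33.7.
Deviating to r = 0 yields 21.9 instead.
Gain from deviating: 21.9 − 33.7 = -11.80.
The gain is negative, so the excellent type's incentive-compatibility constraint is satisfied.

-11.80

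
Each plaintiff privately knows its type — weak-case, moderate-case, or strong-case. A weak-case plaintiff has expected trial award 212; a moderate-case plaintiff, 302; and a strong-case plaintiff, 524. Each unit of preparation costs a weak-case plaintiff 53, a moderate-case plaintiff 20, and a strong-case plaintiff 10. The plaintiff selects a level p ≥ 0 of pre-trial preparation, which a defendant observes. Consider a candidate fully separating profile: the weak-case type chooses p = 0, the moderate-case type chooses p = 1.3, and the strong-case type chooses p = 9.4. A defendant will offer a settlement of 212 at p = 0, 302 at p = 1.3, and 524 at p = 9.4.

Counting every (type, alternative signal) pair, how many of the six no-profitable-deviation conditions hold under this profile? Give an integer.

4

Weak-case (own payoff 212): to p=1.3 gives 302 − 53×1.3 = 233.1 → profitable ✗; to p=9.4 gives 524 − 53×9.4 = 25.8 → no gain ✓.
Moderate-case (own payoff 302 − 20×1.3 = 276): to p=0 gives 212 → no gain ✓; to p=9.4 gives 524 − 20×9.4 = 336 → profitable ✗.
Strong-case (own payoff 524 − 10×9.4 = 430): to p=0 gives 212 → no gain ✓; to p=1.3 gives 302 − 10×1.3 = 289 → no gain ✓.
4 of the 6 constraints hold; not an equilibrium.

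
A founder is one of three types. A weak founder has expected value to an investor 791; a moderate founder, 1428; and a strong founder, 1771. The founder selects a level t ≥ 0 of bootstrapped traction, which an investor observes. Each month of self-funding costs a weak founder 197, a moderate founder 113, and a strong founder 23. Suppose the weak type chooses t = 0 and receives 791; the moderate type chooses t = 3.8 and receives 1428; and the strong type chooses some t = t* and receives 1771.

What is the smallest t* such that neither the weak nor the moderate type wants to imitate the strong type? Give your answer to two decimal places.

Moderate type (on-path payoff 1428 − 113×3.8 = 998.6) won't mimic when 998.6 ≥ 1771 − 113·t*, i.e. t* ≥ 6.84.
Weak type (on-path payoff 791) won't mimic when 791 ≥ 1771 − 197·t*, i.e. t* ≥ 4.97.
Both must hold, so t* = max(4.97, 6.84) = 6.84. The moderate type's constraint binds.

6.84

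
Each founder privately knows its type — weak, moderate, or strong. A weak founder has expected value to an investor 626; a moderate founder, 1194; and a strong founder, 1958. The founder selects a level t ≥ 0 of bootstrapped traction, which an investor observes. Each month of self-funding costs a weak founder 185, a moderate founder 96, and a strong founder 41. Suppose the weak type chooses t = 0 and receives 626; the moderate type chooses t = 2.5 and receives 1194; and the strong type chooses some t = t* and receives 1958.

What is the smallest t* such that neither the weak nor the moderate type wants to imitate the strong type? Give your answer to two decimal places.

Weak type (on-path payoff 626) won't mimic when 626 ≥ 1958 − 185·t*, i.e. t* ≥ 7.20.
Moderate type (on-path payoff 1194 − 96×2.5 = 954) won't mimic when 954 ≥ 1958 − 96·t*, i.e. t* ≥ 10.46.
Both must hold, so t* = max(7.20, 10.46) = 10.46. The moderate type's constraint binds.

10.46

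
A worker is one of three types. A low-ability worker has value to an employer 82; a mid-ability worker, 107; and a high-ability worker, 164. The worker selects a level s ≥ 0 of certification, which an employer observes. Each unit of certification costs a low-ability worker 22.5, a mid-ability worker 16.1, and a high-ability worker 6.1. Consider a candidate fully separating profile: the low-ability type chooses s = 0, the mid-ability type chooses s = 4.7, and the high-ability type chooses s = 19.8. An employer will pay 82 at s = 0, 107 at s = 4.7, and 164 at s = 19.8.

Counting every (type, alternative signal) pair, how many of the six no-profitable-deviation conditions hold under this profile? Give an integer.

3

Mid-ability (own payoff 107 − 16.1×4.7 = 31.33): to s=0 gives 82 → profitable ✗; to s=19.8 gives 164 − 16.1×19.8 = -154.78 → no gain ✓.
High-ability (own payoff 164 − 6.1×19.8 = 43.22): to s=0 gives 82 → profitable ✗; to s=4.7 gives 107 − 6.1×4.7 = 78.33 → profitable ✗.
Low-ability (own payoff 82): to s=4.7 gives 107 − 22.5×4.7 = 1.25 → no gain ✓; to s=19.8 gives 164 − 22.5×19.8 = -281.5 → no gain ✓.
3 of the 6 constraints hold; not an equilibrium.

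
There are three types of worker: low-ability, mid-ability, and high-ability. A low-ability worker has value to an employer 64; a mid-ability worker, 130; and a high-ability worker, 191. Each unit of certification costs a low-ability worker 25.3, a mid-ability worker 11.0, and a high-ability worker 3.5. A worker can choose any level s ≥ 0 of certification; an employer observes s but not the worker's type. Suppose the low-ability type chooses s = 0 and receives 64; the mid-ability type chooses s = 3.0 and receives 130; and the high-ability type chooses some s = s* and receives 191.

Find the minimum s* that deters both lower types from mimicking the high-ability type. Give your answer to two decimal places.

Mid-ability type (on-path payoff 130 − 11.0×3.0 = 97) won't mimic when 97 ≥ 191 − 11.0·s*, i.e. s* ≥ 8.55.
Low-ability type (on-path payoff 64) won't mimic when 64 ≥ 191 − 25.3·s*, i.e. s* ≥ 5.02.
Both must hold, so s* = max(5.02, 8.55) = 8.55. The mid-ability type's constraint binds.

8.55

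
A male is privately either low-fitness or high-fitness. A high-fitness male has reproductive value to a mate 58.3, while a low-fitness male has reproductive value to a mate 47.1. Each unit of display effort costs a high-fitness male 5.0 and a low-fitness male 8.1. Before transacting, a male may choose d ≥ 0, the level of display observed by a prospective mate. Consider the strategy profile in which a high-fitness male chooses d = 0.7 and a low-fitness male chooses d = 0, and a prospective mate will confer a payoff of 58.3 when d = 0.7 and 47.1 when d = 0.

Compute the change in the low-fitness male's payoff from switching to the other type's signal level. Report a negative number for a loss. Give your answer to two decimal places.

Playing d = 0 the low-fitness male receives 47.1.
Deviating to d = 0.7 brings payment 58.3 at cost 8.1 × 0.7 = 5.67, netting 52.63.
Gain from deviating: 52.63 − 47.1 = 5.53.
The gain is positive, so the low-fitness type's incentive-compatibility constraint is violated — this profile is not a separating equilibrium.

5.53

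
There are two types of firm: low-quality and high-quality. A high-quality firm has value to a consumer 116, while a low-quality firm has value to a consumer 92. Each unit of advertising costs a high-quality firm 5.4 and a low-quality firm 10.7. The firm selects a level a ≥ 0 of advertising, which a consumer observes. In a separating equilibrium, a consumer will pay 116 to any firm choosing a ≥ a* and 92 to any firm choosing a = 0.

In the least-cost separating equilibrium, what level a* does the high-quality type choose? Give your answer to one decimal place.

2.2

A low-quality firm choosing a = 0 receives 92.
Imitating at a* instead would pay 116 at cost 10.7·a*, netting 116 − 10.7·a*.
Indifference: 92 = 116 − 10.7·a*, so a* = (116 − 92) / 10.7 ≈ 2.2.
This is the low-quality type's binding incentive-compatibility constraint; any a ≥ 2.2 sustains separation on that side.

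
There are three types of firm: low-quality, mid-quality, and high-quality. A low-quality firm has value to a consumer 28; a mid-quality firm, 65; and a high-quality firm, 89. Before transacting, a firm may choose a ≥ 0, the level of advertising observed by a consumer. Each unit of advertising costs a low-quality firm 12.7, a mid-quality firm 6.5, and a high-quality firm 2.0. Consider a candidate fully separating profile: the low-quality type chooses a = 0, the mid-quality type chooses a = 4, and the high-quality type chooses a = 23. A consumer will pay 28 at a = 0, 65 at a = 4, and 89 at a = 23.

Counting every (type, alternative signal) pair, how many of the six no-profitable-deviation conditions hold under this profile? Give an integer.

5

High-quality (own payoff 89 − 2.0×23 = 43): to a=0 gives 28 → no gain ✓; to a=4 gives 65 − 2.0×4 = 57 → profitable ✗.
Mid-quality (own payoff 65 − 6.5×4 = 39): to a=0 gives 28 → no gain ✓; to a=23 gives 89 − 6.5×23 = -60.5 → no gain ✓.
Low-quality (own payoff 28): to a=4 gives 65 − 12.7×4 = 14.2 → no gain ✓; to a=23 gives 89 − 12.7×23 = -203.1 → no gain ✓.
5 of the 6 constraints hold; not an equilibrium.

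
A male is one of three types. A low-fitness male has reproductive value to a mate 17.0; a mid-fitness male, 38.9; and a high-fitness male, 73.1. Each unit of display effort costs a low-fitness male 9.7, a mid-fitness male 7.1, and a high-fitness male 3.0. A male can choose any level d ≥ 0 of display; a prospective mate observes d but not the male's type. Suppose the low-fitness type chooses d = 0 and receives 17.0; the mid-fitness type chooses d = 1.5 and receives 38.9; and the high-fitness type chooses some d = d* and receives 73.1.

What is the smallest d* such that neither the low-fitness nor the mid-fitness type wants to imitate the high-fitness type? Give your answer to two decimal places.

Low-fitness type (on-path payoff 17.0) won't mimic when 17.0 ≥ 73.1 − 9.7·d*, i.e. d* ≥ 5.78.
Mid-fitness type (on-path payoff 38.9 − 7.1×1.5 = 28.25) won't mimic when 28.25 ≥ 73.1 − 7.1·d*, i.e. d* ≥ 6.32.
Both must hold, so d* = max(5.78, 6.32) = 6.32. The mid-fitness type's constraint binds.

6.32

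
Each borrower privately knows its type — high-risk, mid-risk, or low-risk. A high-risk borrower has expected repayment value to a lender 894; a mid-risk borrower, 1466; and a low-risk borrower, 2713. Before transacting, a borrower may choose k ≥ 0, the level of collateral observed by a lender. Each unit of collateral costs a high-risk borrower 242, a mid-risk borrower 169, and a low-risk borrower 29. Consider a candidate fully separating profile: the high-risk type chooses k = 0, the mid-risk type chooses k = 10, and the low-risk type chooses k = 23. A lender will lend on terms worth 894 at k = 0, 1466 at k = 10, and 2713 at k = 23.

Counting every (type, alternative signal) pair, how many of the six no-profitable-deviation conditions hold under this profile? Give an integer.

High-risk (own payoff 894): to k=10 gives 1466 − 242×10 = -954 → no gain ✓; to k=23 gives 2713 − 242×23 = -2853 → no gain ✓.
Mid-risk (own payoff 1466 − 169×10 = -224): to k=0 gives 894 → profitable ✗; to k=23 gives 2713 − 169×23 = -1174 → no gain ✓.
Low-risk (own payoff 2713 − 29×23 = 2046): to k=0 gives 894 → no gain ✓; to k=10 gives 1466 − 29×10 = 1176 → no gain ✓.
5 of the 6 constraints hold; not an equilibrium.

5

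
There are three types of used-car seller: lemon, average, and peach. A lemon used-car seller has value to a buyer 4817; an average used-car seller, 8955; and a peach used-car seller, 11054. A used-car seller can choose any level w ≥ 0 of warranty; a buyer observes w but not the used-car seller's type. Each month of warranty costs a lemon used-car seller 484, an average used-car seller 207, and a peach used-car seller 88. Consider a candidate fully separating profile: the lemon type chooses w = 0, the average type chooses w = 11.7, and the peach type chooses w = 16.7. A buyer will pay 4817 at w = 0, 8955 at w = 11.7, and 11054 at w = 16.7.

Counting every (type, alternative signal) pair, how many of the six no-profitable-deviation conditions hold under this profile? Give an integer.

5

Lemon (own payoff 4817): to w=11.7 gives 8955 − 484×11.7 = 3292.2 → no gain ✓; to w=16.7 gives 11054 − 484×16.7 = 2971.2 → no gain ✓.
Peach (own payoff 11054 − 88×16.7 = 9584.4): to w=0 gives 4817 → no gain ✓; to w=11.7 gives 8955 − 88×11.7 = 7925.4 → no gain ✓.
Average (own payoff 8955 − 207×11.7 = 6533.1): to w=0 gives 4817 → no gain ✓; to w=16.7 gives 11054 − 207×16.7 = 7597.1 → profitable ✗.
5 of the 6 constraints hold; not an equilibrium.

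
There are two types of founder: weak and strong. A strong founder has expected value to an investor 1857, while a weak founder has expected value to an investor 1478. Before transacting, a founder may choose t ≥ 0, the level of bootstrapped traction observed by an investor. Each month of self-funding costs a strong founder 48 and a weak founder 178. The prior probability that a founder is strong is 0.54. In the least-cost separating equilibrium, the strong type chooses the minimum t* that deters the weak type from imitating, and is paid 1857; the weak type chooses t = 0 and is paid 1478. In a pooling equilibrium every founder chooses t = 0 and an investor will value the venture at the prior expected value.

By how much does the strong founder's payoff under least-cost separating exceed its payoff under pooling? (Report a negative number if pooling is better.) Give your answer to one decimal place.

Least-cost separating signal: t* solves 1478 = 1857 − 178·t*, so t* = (1857 − 1478)/178 ≈ 2.1292.
Strong type's separating payoff: 1857 − 48 × t* = 1857 − 48 × (1857 − 1478)/178 = 1857 − 18192/178 ≈ 1754.798.
Pooling payoff: 0.54 × 1857 + 0.46 × 1478 = 1682.66.
Difference: 1754.798 − 1682.66 = 72.138, i.e. 72.1 to one decimal place.
The strong type prefers to separate.

72.1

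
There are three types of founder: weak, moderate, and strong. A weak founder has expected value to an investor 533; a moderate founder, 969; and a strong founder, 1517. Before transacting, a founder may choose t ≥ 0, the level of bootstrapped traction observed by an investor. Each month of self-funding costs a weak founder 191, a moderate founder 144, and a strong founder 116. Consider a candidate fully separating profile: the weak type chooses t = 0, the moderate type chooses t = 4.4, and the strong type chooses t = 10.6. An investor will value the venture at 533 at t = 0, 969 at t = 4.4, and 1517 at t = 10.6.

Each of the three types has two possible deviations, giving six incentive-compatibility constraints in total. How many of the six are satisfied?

3

Strong (own payoff 1517 − 116×10.6 = 287.4): to t=0 gives 533 → profitable ✗; to t=4.4 gives 969 − 116×4.4 = 458.6 → profitable ✗.
Moderate (own payoff 969 − 144×4.4 = 335.4): to t=0 gives 533 → profitable ✗; to t=10.6 gives 1517 − 144×10.6 = -9.4 → no gain ✓.
Weak (own payoff 533): to t=4.4 gives 969 − 191×4.4 = 128.6 → no gain ✓; to t=10.6 gives 1517 − 191×10.6 = -507.6 → no gain ✓.
3 of the 6 constraints hold; not an equilibrium.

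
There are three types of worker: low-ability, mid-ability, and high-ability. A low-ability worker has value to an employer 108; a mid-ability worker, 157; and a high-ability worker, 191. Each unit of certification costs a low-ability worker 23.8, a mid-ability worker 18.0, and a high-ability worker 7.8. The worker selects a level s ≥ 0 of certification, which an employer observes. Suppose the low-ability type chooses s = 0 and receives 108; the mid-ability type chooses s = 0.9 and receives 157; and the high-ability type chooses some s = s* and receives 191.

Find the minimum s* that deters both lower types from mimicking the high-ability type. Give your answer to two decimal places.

3.49

Mid-ability type (on-path payoff 157 − 18.0×0.9 = 140.8) won't mimic when 140.8 ≥ 191 − 18.0·s*, i.e. s* ≥ 2.79.
Low-ability type (on-path payoff 108) won't mimic when 108 ≥ 191 − 23.8·s*, i.e. s* ≥ 3.49.
Both must hold, so s* = max(3.49, 2.79) = 3.49. The low-ability type's constraint binds.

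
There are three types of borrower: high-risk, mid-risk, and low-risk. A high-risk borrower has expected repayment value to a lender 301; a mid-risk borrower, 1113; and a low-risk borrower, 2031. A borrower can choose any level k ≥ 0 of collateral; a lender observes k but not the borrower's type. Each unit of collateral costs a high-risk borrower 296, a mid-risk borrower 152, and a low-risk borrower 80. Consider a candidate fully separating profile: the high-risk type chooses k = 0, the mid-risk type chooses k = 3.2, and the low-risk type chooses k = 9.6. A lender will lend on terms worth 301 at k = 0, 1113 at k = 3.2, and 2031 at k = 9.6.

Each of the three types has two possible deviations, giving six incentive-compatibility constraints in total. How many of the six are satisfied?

6

Mid-risk (own payoff 1113 − 152×3.2 = 626.6): to k=0 gives 301 → no gain ✓; to k=9.6 gives 2031 − 152×9.6 = 571.8 → no gain ✓.
High-risk (own payoff 301): to k=3.2 gives 1113 − 296×3.2 = 165.8 → no gain ✓; to k=9.6 gives 2031 − 296×9.6 = -810.6 → no gain ✓.
Low-risk (own payoff 2031 − 80×9.6 = 1263): to k=0 gives 301 → no gain ✓; to k=3.2 gives 1113 − 80×3.2 = 857 → no gain ✓.
6 of the 6 constraints hold; this profile is a separating equilibrium.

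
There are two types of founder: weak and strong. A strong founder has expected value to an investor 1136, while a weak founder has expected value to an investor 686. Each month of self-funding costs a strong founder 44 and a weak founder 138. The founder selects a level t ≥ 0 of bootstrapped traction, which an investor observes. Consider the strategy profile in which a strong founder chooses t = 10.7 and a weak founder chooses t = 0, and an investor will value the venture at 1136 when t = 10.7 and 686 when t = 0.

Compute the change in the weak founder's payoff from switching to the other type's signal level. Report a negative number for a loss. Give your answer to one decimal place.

-1026.6

Playing t = 0 the weak founder receives 686.
Deviating to t = 10.7 brings payment 1136 at cost 138 × 10.7 = 1476.6, netting -340.6.
Gain from deviating: -340.6 − 686 = -1026.6.
The gain is negative, so the weak type's incentive-compatibility constraint is satisfied.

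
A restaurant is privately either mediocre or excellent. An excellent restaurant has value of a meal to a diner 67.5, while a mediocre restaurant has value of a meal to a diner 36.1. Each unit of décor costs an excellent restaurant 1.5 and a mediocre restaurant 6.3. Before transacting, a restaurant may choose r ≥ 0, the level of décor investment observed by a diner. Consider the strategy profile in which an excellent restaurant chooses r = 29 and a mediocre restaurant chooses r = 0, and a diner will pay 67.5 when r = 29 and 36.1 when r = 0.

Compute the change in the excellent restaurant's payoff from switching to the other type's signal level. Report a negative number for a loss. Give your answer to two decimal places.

12.10

Playing r = 29 the excellent restaurant receives 67.5 − 1.5 × 29 = 24.
Deviating to r = 0 yields 36.1 instead.
Gain from deviating: 36.1 − 24 = 12.10.
The gain is positive, so the excellent type's incentive-compatibility constraint is violated — this profile is not a separating equilibrium.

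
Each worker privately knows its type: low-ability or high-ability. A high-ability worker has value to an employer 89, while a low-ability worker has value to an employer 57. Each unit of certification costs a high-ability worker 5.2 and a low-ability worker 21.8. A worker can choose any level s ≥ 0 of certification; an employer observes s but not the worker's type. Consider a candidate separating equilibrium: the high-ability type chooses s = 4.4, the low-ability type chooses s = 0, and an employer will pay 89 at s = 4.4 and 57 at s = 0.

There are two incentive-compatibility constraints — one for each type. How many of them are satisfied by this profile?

Low-ability type: stay at 0 → 57; mimic → 89 − 21.8 × 4.4 = -6.92. IC holds (57 ≥ -6.92).
High-ability type: signal → 89 − 5.2 × 4.4 = 66.12; deviate to 0 → 57. IC holds (66.12 ≥ 57).
2 of 2 constraints hold, so this is a separating equilibrium.

2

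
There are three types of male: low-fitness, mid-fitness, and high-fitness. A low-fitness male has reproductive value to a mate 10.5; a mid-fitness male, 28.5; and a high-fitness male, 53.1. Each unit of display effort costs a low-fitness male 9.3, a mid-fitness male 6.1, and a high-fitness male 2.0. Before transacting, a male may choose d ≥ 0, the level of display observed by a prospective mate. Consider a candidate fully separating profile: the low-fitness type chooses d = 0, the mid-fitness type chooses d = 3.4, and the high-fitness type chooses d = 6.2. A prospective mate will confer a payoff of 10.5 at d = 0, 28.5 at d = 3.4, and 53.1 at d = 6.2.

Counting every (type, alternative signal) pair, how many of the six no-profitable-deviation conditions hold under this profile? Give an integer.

Low-fitness (own payoff 10.5): to d=3.4 gives 28.5 − 9.3×3.4 = -3.12 → no gain ✓; to d=6.2 gives 53.1 − 9.3×6.2 = -4.56 → no gain ✓.
Mid-fitness (own payoff 28.5 − 6.1×3.4 = 7.76): to d=0 gives 10.5 → profitable ✗; to d=6.2 gives 53.1 − 6.1×6.2 = 15.28 → profitable ✗.
High-fitness (own payoff 53.1 − 2.0×6.2 = 40.7): to d=0 gives 10.5 → no gain ✓; to d=3.4 gives 28.5 − 2.0×3.4 = 21.7 → no gain ✓.
4 of the 6 constraints hold; not an equilibrium.

4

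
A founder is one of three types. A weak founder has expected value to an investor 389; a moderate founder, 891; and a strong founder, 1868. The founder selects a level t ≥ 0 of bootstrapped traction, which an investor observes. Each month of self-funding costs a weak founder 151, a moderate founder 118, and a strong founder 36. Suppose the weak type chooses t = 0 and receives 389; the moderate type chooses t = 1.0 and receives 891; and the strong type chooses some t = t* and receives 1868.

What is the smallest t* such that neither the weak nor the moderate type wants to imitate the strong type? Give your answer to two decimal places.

9.79

Moderate type (on-path payoff 891 − 118×1.0 = 773) won't mimic when 773 ≥ 1868 − 118·t*, i.e. t* ≥ 9.28.
Weak type (on-path payoff 389) won't mimic when 389 ≥ 1868 − 151·t*, i.e. t* ≥ 9.79.
Both must hold, so t* = max(9.79, 9.28) = 9.79. The weak type's constraint binds.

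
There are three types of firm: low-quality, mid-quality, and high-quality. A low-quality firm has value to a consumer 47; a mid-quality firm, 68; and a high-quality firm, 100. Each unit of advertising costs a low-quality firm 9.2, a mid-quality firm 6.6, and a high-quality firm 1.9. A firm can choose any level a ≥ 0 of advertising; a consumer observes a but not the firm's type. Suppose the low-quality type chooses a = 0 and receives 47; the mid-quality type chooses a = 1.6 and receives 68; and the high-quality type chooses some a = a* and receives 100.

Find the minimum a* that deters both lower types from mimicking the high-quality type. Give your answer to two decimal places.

6.45

Low-quality type (on-path payoff 47) won't mimic when 47 ≥ 100 − 9.2·a*, i.e. a* ≥ 5.76.
Mid-quality type (on-path payoff 68 − 6.6×1.6 = 57.44) won't mimic when 57.44 ≥ 100 − 6.6·a*, i.e. a* ≥ 6.45.
Both must hold, so a* = max(5.76, 6.45) = 6.45. The mid-quality type's constraint binds.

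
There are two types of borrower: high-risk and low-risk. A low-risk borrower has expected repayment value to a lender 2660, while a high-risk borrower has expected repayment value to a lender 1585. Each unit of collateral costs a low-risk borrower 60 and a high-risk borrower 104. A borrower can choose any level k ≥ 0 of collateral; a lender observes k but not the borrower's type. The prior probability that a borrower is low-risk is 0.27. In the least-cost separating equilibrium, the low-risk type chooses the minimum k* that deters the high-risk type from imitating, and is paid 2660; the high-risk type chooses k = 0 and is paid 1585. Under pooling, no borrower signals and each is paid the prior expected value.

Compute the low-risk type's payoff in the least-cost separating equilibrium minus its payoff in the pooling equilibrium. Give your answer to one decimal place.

164.6

Least-cost separating signal: k* solves 1585 = 2660 − 104·k*, so k* = (2660 − 1585)/104 ≈ 10.3365.
Low-risk type's separating payoff: 2660 − 60 × k* = 2660 − 60 × (2660 − 1585)/104 = 2660 − 64500/104 ≈ 2039.808.
Pooling payoff: 0.27 × 2660 + 0.73 × 1585 = 1875.25.
Difference: 2039.808 − 1875.25 = 164.558, i.e. 164.6 to one decimal place.
The low-risk type prefers to separate.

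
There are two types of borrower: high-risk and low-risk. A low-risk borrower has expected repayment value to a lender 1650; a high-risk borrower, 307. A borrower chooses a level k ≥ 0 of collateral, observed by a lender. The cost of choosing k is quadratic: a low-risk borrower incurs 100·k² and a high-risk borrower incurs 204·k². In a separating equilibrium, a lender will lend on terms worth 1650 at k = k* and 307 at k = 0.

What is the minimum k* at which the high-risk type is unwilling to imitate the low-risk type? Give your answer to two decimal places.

2.57

The high-risk type at k = 0 receives 307; imitating at k* yields 1650 − 204·k*².
Indifference: 307 = 1650 − 204·k*², so k*² = (1650 − 307) / 204 ≈ 6.5833.
k* = √6.5833 ≈ 2.57.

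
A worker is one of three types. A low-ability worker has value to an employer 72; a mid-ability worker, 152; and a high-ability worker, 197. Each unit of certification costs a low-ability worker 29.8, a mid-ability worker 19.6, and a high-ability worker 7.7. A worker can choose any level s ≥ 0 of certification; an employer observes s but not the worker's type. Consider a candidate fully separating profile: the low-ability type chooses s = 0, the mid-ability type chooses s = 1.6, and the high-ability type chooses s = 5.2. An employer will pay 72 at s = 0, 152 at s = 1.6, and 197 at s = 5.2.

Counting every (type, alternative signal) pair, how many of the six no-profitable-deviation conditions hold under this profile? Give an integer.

Mid-ability (own payoff 152 − 19.6×1.6 = 120.64): to s=0 gives 72 → no gain ✓; to s=5.2 gives 197 − 19.6×5.2 = 95.08 → no gain ✓.
Low-ability (own payoff 72): to s=1.6 gives 152 − 29.8×1.6 = 104.32 → profitable ✗; to s=5.2 gives 197 − 29.8×5.2 = 42.04 → no gain ✓.
High-ability (own payoff 197 − 7.7×5.2 = 156.96): to s=0 gives 72 → no gain ✓; to s=1.6 gives 152 − 7.7×1.6 = 139.68 → no gain ✓.
5 of the 6 constraints hold; not an equilibrium.

5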